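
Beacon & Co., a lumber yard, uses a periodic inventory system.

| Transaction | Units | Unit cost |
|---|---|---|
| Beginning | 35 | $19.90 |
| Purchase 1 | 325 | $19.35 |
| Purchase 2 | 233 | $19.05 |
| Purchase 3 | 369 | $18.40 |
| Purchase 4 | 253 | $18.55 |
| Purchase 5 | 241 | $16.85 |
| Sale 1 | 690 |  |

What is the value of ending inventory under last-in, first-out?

Ending inventory = $14,607.10

Sale 1 (690) [LIFO — newest first]: 241 @ $16.85 + 253 @ $18.55 + 196 @ $18.40 = $12,360.40
Ending inventory: 35 @ $19.90 + 325 @ $19.35 + 233 @ $19.05 + 173 @ $18.40 = $14,607.10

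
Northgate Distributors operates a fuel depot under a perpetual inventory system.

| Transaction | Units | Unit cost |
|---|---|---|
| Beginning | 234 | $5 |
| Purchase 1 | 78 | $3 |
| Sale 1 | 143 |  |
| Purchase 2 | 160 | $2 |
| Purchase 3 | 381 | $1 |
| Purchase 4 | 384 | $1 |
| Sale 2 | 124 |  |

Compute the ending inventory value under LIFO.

Sale 1 (143) [LIFO — newest first]: 78 @ $3 + 65 @ $5 = $559
Sale 2 (124) [LIFO — newest first]: 124 @ $1 = $124
Total COGS = $559 + $124 = $683
Ending inventory: 169 @ $5 + 160 @ $2 + 381 @ $1 + 260 @ $1 = $1,806

Ending inventory = $1,806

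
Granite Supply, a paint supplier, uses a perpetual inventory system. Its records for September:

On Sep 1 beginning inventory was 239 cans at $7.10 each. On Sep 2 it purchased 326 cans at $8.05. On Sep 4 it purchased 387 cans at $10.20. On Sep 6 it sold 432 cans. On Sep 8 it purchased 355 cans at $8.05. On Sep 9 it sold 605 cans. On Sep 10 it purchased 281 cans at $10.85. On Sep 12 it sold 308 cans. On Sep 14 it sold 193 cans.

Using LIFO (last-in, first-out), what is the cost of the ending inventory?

Sep 6, 432 sold [LIFO — newest first]: 387 @ $10.20 + 45 @ $8.05 = $4,309.65
Sep 9, 605 sold [LIFO — newest first]: 355 @ $8.05 + 250 @ $8.05 = $4,870.25
Sep 12, 308 sold [LIFO — newest first]: 281 @ $10.85 + 27 @ $8.05 = $3,266.20
Sep 14, 193 sold [LIFO — newest first]: 4 @ $8.05 + 189 @ $7.10 = $1,374.10
Total COGS = $4,309.65 + $4,870.25 + $3,266.20 + $1,374.10 = $13,820.20
Ending inventory: 50 @ $7.10 = $355.00

Ending inventory = $355.00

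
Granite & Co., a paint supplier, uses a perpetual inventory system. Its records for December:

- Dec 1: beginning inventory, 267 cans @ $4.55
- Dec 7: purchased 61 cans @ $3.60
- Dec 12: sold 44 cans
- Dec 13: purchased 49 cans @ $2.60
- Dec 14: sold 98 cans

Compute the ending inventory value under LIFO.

Ending inventory = $1,069.25

Dec 12, 44 sold [LIFO — newest first]: 44 @ $3.60 = $158.40
Dec 14, 98 sold [LIFO — newest first]: 49 @ $2.60 + 17 @ $3.60 + 32 @ $4.55 = $334.20
Total COGS = $158.40 + $334.20 = $492.60
Ending inventory: 235 @ $4.55 = $1,069.25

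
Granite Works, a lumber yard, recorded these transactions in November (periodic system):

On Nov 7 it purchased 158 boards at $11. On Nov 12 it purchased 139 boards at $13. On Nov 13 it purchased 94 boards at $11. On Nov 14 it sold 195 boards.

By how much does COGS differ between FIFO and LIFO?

FIFO COGS: 158 @ $11 + 37 @ $13 = $2,219
LIFO COGS: 94 @ $11 + 101 @ $13 = $2,347
Difference = |$2,219 − $2,347| = $128

$128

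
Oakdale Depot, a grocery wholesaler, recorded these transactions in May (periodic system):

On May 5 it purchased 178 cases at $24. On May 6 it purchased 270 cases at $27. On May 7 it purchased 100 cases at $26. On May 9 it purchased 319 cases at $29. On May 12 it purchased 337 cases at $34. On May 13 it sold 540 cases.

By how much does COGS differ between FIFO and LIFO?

$3,391

FIFO COGS: 178 @ $24 + 270 @ $27 + 92 @ $26 = $13,954
LIFO COGS: 337 @ $34 + 203 @ $29 = $17,345
Difference = |$13,954 − $17,345| = $3,391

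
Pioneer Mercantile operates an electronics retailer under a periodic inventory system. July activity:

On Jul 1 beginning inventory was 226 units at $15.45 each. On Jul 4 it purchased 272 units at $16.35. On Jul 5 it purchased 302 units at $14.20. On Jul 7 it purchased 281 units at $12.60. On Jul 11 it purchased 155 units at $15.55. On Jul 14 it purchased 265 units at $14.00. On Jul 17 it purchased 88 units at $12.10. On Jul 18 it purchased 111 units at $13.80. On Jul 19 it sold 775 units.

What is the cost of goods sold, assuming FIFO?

Jul 19, 775 sold [FIFO — oldest first]: 226 @ $15.45 + 272 @ $16.35 + 277 @ $14.20 = $11,872.30
Ending inventory: 25 @ $14.20 + 281 @ $12.60 + 155 @ $15.55 + 265 @ $14.00 + 88 @ $12.10 + 111 @ $13.80 = $12,612.45
Check: goods available $24,484.75 = COGS $11,872.30 + ending $12,612.45

COGS = $11,872.30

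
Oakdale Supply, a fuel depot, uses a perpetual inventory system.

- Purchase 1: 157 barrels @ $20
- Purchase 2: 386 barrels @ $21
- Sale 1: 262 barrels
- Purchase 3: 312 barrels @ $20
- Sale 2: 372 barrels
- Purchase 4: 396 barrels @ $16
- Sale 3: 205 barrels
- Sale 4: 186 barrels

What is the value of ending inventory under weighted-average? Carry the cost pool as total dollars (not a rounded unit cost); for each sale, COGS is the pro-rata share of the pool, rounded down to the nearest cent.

After Purchase 1: 157 on hand, pool $3,140.00 (≈ $20.0000 each)
After Purchase 2: 543 on hand, pool $11,246.00 (≈ $20.7109 each)
Sale 1, sell 262: 262/543 × $11,246.00 → $5,426.24
After Purchase 3: 593 on hand, pool $12,059.76 (≈ $20.3369 each)
Sale 2, sell 372: 372/593 × $12,059.76 → $7,565.31
After Purchase 4: 617 on hand, pool $10,830.45 (≈ $17.5534 each)
Sale 3, sell 205: 205/617 × $10,830.45 → $3,598.44
Sale 4, sell 186: 186/412 × $7,232.01 → $3,264.93
Total COGS = $5,426.24 + $7,565.31 + $3,598.44 + $3,264.93 = $19,854.92
Ending inventory (cost pool remaining) = $3,967.08

Ending inventory = $3,967.08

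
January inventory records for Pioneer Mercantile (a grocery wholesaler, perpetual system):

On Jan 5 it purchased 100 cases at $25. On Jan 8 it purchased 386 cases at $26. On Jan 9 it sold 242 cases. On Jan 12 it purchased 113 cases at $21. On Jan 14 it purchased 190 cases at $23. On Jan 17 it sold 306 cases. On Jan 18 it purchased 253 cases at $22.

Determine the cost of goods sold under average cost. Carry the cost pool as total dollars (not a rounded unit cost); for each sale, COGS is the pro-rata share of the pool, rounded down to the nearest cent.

COGS = $13,535.18

After Jan 5: 100 on hand, pool $2,500.00 (≈ $25.0000 each)
After Jan 8: 486 on hand, pool $12,536.00 (≈ $25.7942 each)
Jan 9, sell 242: 242/486 × $12,536.00 → $6,242.20
After Jan 12: 357 on hand, pool $8,666.80 (≈ $24.2768 each)
After Jan 14: 547 on hand, pool $13,036.80 (≈ $23.8333 each)
Jan 17, sell 306: 306/547 × $13,036.80 → $7,292.98
After Jan 18: 494 on hand, pool $11,309.82 (≈ $22.8944 each)
Total COGS = $6,242.20 + $7,292.98 = $13,535.18
Ending inventory (cost pool remaining) = $11,309.82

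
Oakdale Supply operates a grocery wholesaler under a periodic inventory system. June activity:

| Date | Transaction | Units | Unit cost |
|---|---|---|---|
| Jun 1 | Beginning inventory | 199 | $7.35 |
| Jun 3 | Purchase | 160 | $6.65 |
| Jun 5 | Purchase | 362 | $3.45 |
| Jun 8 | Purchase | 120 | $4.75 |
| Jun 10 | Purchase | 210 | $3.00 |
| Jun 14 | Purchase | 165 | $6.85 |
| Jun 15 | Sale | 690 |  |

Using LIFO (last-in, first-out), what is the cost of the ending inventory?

Jun 15, 690 sold [LIFO — newest first]: 165 @ $6.85 + 210 @ $3.00 + 120 @ $4.75 + 195 @ $3.45 = $3,003.00
Ending inventory: 199 @ $7.35 + 160 @ $6.65 + 167 @ $3.45 = $3,102.80

Ending inventory = $3,102.80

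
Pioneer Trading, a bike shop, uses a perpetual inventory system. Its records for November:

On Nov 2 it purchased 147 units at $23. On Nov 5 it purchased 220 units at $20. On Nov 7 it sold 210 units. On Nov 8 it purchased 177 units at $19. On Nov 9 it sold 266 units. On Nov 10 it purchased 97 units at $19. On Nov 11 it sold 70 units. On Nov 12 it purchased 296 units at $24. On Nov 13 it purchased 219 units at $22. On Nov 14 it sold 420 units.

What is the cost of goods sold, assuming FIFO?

COGS = $20,729

Nov 7, 210 sold [FIFO — oldest first]: 147 @ $23 + 63 @ $20 = $4,641
Nov 9, 266 sold [FIFO — oldest first]: 157 @ $20 + 109 @ $19 = $5,211
Nov 11, 70 sold [FIFO — oldest first]: 68 @ $19 + 2 @ $19 = $1,330
Nov 14, 420 sold [FIFO — oldest first]: 95 @ $19 + 296 @ $24 + 29 @ $22 = $9,547
Total COGS = $4,641 + $5,211 + $1,330 + $9,547 = $20,729
Ending inventory: 190 @ $22 = $4,180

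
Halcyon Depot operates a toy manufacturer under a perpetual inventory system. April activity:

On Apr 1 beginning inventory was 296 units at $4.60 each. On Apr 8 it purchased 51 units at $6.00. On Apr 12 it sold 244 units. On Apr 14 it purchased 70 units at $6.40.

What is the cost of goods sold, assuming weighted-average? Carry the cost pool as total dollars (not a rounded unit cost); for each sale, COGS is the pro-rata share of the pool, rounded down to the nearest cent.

After Apr 1: 296 on hand, pool $1,361.60 (≈ $4.6000 each)
After Apr 8: 347 on hand, pool $1,667.60 (≈ $4.8058 each)
Apr 12, sell 244: 244/347 × $1,667.60 → $1,172.60
After Apr 14: 173 on hand, pool $943.00 (≈ $5.4509 each)
Ending inventory (cost pool remaining) = $943.00
Check: goods available $2,115.60 = COGS $1,172.60 + ending $943.00

COGS = $1,172.60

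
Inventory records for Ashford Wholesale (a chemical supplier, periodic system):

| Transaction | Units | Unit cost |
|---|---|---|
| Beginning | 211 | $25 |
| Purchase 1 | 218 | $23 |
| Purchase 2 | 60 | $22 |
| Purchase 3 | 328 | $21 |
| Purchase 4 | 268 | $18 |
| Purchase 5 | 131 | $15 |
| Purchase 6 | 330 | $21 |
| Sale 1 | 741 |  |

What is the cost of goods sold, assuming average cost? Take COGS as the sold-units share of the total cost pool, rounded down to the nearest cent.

Sale 1, sell 741: 741/1546 × $32,216.00 → $15,441.17
Ending inventory (cost pool remaining) = $16,774.83

COGS = $15,441.17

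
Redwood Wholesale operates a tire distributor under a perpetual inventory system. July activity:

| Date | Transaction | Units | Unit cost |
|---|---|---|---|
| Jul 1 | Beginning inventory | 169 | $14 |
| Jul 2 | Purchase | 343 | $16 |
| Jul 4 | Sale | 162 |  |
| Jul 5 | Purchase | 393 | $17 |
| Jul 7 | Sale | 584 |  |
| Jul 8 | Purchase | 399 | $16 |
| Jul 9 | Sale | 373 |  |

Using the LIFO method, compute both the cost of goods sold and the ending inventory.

Jul 4, 162 sold [LIFO — newest first]: 162 @ $16 = $2,592
Jul 7, 584 sold [LIFO — newest first]: 393 @ $17 + 181 @ $16 + 10 @ $14 = $9,717
Jul 9, 373 sold [LIFO — newest first]: 373 @ $16 = $5,968
Total COGS = $2,592 + $9,717 + $5,968 = $18,277
Ending inventory: 159 @ $14 + 26 @ $16 = $2,642

COGS = $18,277; ending inventory = $2,642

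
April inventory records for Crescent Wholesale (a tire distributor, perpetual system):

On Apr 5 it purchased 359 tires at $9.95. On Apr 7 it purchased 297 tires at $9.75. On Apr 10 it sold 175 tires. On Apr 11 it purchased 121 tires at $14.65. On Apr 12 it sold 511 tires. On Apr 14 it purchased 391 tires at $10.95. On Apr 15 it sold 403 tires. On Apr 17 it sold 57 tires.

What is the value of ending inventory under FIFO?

Apr 10, 175 sold [FIFO — oldest first]: 175 @ $9.95 = $1,741.25
Apr 12, 511 sold [FIFO — oldest first]: 184 @ $9.95 + 297 @ $9.75 + 30 @ $14.65 = $5,166.05
Apr 15, 403 sold [FIFO — oldest first]: 91 @ $14.65 + 312 @ $10.95 = $4,749.55
Apr 17, 57 sold [FIFO — oldest first]: 57 @ $10.95 = $624.15
Total COGS = $1,741.25 + $5,166.05 + $4,749.55 + $624.15 = $12,281.00
Ending inventory: 22 @ $10.95 = $240.90
Check: goods available $12,521.90 = COGS $12,281.00 + ending $240.90

Ending inventory = $240.90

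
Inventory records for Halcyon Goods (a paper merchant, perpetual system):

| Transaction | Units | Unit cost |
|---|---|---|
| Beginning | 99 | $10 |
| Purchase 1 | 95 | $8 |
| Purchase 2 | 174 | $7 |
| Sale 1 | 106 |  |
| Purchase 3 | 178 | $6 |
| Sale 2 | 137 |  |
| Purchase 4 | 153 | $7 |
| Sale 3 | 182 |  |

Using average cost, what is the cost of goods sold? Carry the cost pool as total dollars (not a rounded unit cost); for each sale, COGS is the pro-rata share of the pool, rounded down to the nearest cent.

COGS = $3,147.16

After Beginning: 99 on hand, pool $990.00 (≈ $10.0000 each)
After Purchase 1: 194 on hand, pool $1,750.00 (≈ $9.0206 each)
After Purchase 2: 368 on hand, pool $2,968.00 (≈ $8.0652 each)
Sale 1, sell 106: 106/368 × $2,968.00 → $854.91
After Purchase 3: 440 on hand, pool $3,181.09 (≈ $7.2298 each)
Sale 2, sell 137: 137/440 × $3,181.09 → $990.47
After Purchase 4: 456 on hand, pool $3,261.62 (≈ $7.1527 each)
Sale 3, sell 182: 182/456 × $3,261.62 → $1,301.78
Total COGS = $854.91 + $990.47 + $1,301.78 = $3,147.16
Ending inventory (cost pool remaining) = $1,959.84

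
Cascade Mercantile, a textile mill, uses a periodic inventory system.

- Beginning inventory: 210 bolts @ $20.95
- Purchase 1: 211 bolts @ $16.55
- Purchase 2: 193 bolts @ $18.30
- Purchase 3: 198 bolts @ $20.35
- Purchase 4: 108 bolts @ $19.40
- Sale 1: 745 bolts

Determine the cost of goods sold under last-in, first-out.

Sale 1 (745) [LIFO — newest first]: 108 @ $19.40 + 198 @ $20.35 + 193 @ $18.30 + 211 @ $16.55 + 35 @ $20.95 = $13,881.70
Ending inventory: 175 @ $20.95 = $3,666.25
Check: goods available $17,547.95 = COGS $13,881.70 + ending $3,666.25

COGS = $13,881.70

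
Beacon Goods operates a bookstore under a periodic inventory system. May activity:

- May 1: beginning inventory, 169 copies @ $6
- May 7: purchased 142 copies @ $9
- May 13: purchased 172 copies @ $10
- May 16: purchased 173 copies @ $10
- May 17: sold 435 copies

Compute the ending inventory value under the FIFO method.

May 17, 435 sold [FIFO — oldest first]: 169 @ $6 + 142 @ $9 + 124 @ $10 = $3,532
Ending inventory: 48 @ $10 + 173 @ $10 = $2,210

Ending inventory = $2,210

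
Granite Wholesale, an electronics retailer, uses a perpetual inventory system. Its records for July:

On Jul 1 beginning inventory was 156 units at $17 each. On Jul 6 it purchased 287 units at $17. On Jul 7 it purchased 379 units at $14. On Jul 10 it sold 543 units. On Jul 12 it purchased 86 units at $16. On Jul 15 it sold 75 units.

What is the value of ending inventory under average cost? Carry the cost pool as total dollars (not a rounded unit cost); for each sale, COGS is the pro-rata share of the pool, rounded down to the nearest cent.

Ending inventory = $4,555.06

After Jul 1: 156 on hand, pool $2,652.00 (≈ $17.0000 each)
After Jul 6: 443 on hand, pool $7,531.00 (≈ $17.0000 each)
After Jul 7: 822 on hand, pool $12,837.00 (≈ $15.6168 each)
Jul 10, sell 543: 543/822 × $12,837.00 → $8,479.91
After Jul 12: 365 on hand, pool $5,733.09 (≈ $15.7071 each)
Jul 15, sell 75: 75/365 × $5,733.09 → $1,178.03
Total COGS = $8,479.91 + $1,178.03 = $9,657.94
Ending inventory (cost pool remaining) = $4,555.06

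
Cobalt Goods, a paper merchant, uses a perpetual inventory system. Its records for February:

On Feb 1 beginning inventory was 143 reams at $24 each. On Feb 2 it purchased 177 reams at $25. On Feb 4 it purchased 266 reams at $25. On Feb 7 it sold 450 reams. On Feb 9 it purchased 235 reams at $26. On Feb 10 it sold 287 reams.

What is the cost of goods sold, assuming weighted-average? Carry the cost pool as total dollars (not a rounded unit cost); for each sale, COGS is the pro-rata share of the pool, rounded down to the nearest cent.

After Feb 1: 143 on hand, pool $3,432.00 (≈ $24.0000 each)
After Feb 2: 320 on hand, pool $7,857.00 (≈ $24.5531 each)
After Feb 4: 586 on hand, pool $14,507.00 (≈ $24.7560 each)
Feb 7, sell 450: 450/586 × $14,507.00 → $11,140.18
After Feb 9: 371 on hand, pool $9,476.82 (≈ $25.5440 each)
Feb 10, sell 287: 287/371 × $9,476.82 → $7,331.12
Total COGS = $11,140.18 + $7,331.12 = $18,471.30
Ending inventory (cost pool remaining) = $2,145.70

COGS = $18,471.30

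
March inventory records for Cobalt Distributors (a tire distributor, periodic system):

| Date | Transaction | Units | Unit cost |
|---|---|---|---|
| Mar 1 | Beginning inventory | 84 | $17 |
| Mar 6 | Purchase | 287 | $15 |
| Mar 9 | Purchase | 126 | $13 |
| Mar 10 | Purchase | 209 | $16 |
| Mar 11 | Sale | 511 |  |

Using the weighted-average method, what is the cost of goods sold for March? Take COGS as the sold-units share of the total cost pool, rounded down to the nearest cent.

Mar 11, sell 511: 511/706 × $10,715.00 → $7,755.47
Ending inventory (cost pool remaining) = $2,959.53

COGS = $7,755.47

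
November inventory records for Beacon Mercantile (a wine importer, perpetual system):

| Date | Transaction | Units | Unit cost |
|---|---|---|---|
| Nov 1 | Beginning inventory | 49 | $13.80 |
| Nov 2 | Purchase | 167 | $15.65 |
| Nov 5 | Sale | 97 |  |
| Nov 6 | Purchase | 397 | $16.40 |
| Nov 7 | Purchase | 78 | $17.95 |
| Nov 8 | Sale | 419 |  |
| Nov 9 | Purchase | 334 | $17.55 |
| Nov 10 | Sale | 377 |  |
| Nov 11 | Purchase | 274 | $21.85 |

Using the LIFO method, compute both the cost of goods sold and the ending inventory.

Nov 5, 97 sold [LIFO — newest first]: 97 @ $15.65 = $1,518.05
Nov 8, 419 sold [LIFO — newest first]: 78 @ $17.95 + 341 @ $16.40 = $6,992.50
Nov 10, 377 sold [LIFO — newest first]: 334 @ $17.55 + 43 @ $16.40 = $6,566.90
Total COGS = $1,518.05 + $6,992.50 + $6,566.90 = $15,077.45
Ending inventory: 49 @ $13.80 + 70 @ $15.65 + 13 @ $16.40 + 274 @ $21.85 = $7,971.80
Check: goods available $23,049.25 = COGS $15,077.45 + ending $7,971.80

COGS = $15,077.45; ending inventory = $7,971.80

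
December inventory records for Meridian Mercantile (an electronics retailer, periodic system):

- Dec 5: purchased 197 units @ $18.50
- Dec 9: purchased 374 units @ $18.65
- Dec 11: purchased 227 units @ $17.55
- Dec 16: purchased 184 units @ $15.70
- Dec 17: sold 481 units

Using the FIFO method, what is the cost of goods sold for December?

COGS = $8,941.10

Dec 17, 481 sold [FIFO — oldest first]: 197 @ $18.50 + 284 @ $18.65 = $8,941.10
Ending inventory: 90 @ $18.65 + 227 @ $17.55 + 184 @ $15.70 = $8,551.15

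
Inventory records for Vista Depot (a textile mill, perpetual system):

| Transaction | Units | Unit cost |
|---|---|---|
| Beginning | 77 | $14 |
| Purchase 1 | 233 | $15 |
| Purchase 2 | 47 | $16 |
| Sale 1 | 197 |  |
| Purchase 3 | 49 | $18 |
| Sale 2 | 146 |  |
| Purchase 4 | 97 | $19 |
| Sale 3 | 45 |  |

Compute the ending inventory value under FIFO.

Ending inventory = $2,167

Sale 1 (197) [FIFO — oldest first]: 77 @ $14 + 120 @ $15 = $2,878
Sale 2 (146) [FIFO — oldest first]: 113 @ $15 + 33 @ $16 = $2,223
Sale 3 (45) [FIFO — oldest first]: 14 @ $16 + 31 @ $18 = $782
Total COGS = $2,878 + $2,223 + $782 = $5,883
Ending inventory: 18 @ $18 + 97 @ $19 = $2,167
Check: goods available $8,050 = COGS $5,883 + ending $2,167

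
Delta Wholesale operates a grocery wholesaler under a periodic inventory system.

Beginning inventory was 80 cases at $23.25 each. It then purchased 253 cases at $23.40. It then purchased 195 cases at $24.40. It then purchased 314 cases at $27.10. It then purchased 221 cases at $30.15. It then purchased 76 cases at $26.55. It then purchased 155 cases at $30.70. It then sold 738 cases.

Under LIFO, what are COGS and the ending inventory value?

Sale 1 (738) [LIFO — newest first]: 155 @ $30.70 + 76 @ $26.55 + 221 @ $30.15 + 286 @ $27.10 = $21,190.05
Ending inventory: 80 @ $23.25 + 253 @ $23.40 + 195 @ $24.40 + 28 @ $27.10 = $13,297.00

COGS = $21,190.05; ending inventory = $13,297.00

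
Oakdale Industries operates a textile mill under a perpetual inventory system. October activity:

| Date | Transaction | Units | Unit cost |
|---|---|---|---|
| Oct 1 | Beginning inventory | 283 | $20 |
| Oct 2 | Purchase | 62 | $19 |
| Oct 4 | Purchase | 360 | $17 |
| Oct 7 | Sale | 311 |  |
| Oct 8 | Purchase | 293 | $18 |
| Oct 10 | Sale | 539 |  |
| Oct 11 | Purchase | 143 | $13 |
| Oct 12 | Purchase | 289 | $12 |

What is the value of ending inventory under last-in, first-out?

Oct 7, 311 sold [LIFO — newest first]: 311 @ $17 = $5,287
Oct 10, 539 sold [LIFO — newest first]: 293 @ $18 + 49 @ $17 + 62 @ $19 + 135 @ $20 = $9,985
Total COGS = $5,287 + $9,985 = $15,272
Ending inventory: 148 @ $20 + 143 @ $13 + 289 @ $12 = $8,287

Ending inventory = $8,287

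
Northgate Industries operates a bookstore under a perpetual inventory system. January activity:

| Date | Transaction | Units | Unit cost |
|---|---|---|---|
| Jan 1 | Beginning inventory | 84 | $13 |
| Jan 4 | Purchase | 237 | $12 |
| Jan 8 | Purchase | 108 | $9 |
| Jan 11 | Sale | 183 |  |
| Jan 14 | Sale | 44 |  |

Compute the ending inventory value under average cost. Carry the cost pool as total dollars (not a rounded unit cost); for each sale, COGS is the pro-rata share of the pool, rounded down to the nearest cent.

Ending inventory = $2,311.00

After Jan 1: 84 on hand, pool $1,092.00 (≈ $13.0000 each)
After Jan 4: 321 on hand, pool $3,936.00 (≈ $12.2617 each)
After Jan 8: 429 on hand, pool $4,908.00 (≈ $11.4406 each)
Jan 11, sell 183: 183/429 × $4,908.00 → $2,093.62
Jan 14, sell 44: 44/246 × $2,814.38 → $503.38
Total COGS = $2,093.62 + $503.38 = $2,597.00
Ending inventory (cost pool remaining) = $2,311.00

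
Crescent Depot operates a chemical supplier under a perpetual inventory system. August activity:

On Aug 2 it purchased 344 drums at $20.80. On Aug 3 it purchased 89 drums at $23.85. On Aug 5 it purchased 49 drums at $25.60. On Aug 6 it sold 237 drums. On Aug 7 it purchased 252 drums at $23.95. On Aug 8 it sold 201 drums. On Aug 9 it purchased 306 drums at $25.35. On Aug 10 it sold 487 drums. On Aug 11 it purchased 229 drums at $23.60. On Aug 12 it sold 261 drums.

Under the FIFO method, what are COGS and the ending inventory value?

COGS = $27,770.35; ending inventory = $1,958.80

Aug 6, 237 sold [FIFO — oldest first]: 237 @ $20.80 = $4,929.60
Aug 8, 201 sold [FIFO — oldest first]: 107 @ $20.80 + 89 @ $23.85 + 5 @ $25.60 = $4,476.25
Aug 10, 487 sold [FIFO — oldest first]: 44 @ $25.60 + 252 @ $23.95 + 191 @ $25.35 = $12,003.65
Aug 12, 261 sold [FIFO — oldest first]: 115 @ $25.35 + 146 @ $23.60 = $6,360.85
Total COGS = $4,929.60 + $4,476.25 + $12,003.65 + $6,360.85 = $27,770.35
Ending inventory: 83 @ $23.60 = $1,958.80
Check: goods available $29,729.15 = COGS $27,770.35 + ending $1,958.80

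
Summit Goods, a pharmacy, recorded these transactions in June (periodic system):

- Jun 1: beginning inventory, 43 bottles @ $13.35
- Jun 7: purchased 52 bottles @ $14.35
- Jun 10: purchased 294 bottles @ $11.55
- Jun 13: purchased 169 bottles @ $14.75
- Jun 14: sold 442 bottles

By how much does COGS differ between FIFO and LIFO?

FIFO COGS: 43 @ $13.35 + 52 @ $14.35 + 294 @ $11.55 + 53 @ $14.75 = $5,497.70
LIFO COGS: 169 @ $14.75 + 273 @ $11.55 = $5,645.90
Difference = |$5,497.70 − $5,645.90| = $148.20

$148.20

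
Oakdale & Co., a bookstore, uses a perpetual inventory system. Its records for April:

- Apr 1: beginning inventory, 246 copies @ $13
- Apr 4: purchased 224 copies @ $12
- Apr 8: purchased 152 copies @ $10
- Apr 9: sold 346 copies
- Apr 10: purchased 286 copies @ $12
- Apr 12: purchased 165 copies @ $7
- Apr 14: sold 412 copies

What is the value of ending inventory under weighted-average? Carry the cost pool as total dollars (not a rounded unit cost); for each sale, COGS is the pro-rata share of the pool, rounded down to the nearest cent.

Ending inventory = $3,411.39

After Apr 1: 246 on hand, pool $3,198.00 (≈ $13.0000 each)
After Apr 4: 470 on hand, pool $5,886.00 (≈ $12.5234 each)
After Apr 8: 622 on hand, pool $7,406.00 (≈ $11.9068 each)
Apr 9, sell 346: 346/622 × $7,406.00 → $4,119.73
After Apr 10: 562 on hand, pool $6,718.27 (≈ $11.9542 each)
After Apr 12: 727 on hand, pool $7,873.27 (≈ $10.8298 each)
Apr 14, sell 412: 412/727 × $7,873.27 → $4,461.88
Total COGS = $4,119.73 + $4,461.88 = $8,581.61
Ending inventory (cost pool remaining) = $3,411.39
Check: goods available $11,993.00 = COGS $8,581.61 + ending $3,411.39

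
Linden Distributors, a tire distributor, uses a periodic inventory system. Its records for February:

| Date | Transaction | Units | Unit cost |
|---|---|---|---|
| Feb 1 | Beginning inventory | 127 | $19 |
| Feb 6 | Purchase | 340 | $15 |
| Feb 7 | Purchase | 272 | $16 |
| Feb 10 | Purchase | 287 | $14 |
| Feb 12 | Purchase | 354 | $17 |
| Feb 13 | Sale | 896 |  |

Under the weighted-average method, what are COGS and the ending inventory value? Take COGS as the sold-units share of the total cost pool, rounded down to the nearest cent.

COGS = $14,219.77; ending inventory = $7,681.23

Feb 13, sell 896: 896/1380 × $21,901.00 → $14,219.77
Ending inventory (cost pool remaining) = $7,681.23
Check: goods available $21,901.00 = COGS $14,219.77 + ending $7,681.23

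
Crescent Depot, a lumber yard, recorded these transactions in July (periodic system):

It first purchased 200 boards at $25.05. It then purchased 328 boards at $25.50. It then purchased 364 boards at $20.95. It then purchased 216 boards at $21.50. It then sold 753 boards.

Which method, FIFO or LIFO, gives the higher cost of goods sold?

FIFO

FIFO COGS: 200 @ $25.05 + 328 @ $25.50 + 225 @ $20.95 = $18,087.75
LIFO COGS: 216 @ $21.50 + 364 @ $20.95 + 173 @ $25.50 = $16,681.30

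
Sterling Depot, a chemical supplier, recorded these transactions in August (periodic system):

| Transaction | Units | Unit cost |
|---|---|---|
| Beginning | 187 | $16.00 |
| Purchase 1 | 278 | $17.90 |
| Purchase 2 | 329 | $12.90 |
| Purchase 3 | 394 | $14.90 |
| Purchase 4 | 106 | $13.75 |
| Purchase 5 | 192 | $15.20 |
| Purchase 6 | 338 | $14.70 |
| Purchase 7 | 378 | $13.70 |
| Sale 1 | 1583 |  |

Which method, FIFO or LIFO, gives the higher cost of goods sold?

FIFO

FIFO COGS: 187 @ $16.00 + 278 @ $17.90 + 329 @ $12.90 + 394 @ $14.90 + 106 @ $13.75 + 192 @ $15.20 + 97 @ $14.70 = $23,884.70
LIFO COGS: 378 @ $13.70 + 338 @ $14.70 + 192 @ $15.20 + 106 @ $13.75 + 394 @ $14.90 + 175 @ $12.90 = $22,651.20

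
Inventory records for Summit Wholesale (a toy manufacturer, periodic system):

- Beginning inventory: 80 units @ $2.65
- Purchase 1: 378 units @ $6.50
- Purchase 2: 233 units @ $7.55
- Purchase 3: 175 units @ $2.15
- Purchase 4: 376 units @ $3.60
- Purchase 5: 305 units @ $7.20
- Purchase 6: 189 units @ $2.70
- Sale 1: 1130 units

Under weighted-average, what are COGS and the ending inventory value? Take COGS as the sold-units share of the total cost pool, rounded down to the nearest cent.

COGS = $5,769.96; ending inventory = $3,094.34

Sale 1, sell 1130: 1130/1736 × $8,864.30 → $5,769.96
Ending inventory (cost pool remaining) = $3,094.34
Check: goods available $8,864.30 = COGS $5,769.96 + ending $3,094.34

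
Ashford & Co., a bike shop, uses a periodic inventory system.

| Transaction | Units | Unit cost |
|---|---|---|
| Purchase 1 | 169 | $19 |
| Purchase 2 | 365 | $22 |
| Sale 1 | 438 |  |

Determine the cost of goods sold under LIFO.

Sale 1 (438) [LIFO — newest first]: 365 @ $22 + 73 @ $19 = $9,417
Ending inventory: 96 @ $19 = $1,824

COGS = $9,417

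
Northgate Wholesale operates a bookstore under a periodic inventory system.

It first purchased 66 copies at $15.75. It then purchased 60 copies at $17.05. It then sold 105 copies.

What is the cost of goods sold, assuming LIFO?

COGS = $1,731.75

Sale 1 (105) [LIFO — newest first]: 60 @ $17.05 + 45 @ $15.75 = $1,731.75
Ending inventory: 21 @ $15.75 = $330.75
Check: goods available $2,062.50 = COGS $1,731.75 + ending $330.75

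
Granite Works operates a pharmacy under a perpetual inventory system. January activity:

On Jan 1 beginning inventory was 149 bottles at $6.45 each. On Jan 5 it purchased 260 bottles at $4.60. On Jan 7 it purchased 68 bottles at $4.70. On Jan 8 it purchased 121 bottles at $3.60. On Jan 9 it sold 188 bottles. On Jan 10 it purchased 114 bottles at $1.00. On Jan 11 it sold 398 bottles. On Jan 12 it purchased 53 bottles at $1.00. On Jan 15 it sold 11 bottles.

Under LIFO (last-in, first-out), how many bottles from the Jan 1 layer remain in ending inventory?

Jan 9, 188 sold [LIFO — newest first]: 121 @ $3.60 + 67 @ $4.70 = $750.50
Jan 11, 398 sold [LIFO — newest first]: 114 @ $1.00 + 1 @ $4.70 + 260 @ $4.60 + 23 @ $6.45 = $1,463.05
Jan 15, 11 sold [LIFO — newest first]: 11 @ $1.00 = $11.00
Total COGS = $750.50 + $1,463.05 + $11.00 = $2,224.55
Ending inventory: 126 @ $6.45 + 42 @ $1.00 = $854.70

126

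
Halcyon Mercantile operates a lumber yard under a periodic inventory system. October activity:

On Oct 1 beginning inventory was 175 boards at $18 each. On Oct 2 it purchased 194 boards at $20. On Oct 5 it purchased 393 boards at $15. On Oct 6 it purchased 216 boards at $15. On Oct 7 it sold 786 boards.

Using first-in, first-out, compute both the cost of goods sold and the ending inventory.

COGS = $13,285; ending inventory = $2,880

Oct 7, 786 sold [FIFO — oldest first]: 175 @ $18 + 194 @ $20 + 393 @ $15 + 24 @ $15 = $13,285
Ending inventory: 192 @ $15 = $2,880
Check: goods available $16,165 = COGS $13,285 + ending $2,880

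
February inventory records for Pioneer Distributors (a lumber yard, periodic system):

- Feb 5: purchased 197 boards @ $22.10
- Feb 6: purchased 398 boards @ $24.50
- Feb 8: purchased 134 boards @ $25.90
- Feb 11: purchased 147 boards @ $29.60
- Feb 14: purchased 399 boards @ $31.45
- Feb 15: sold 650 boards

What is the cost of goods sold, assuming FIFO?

COGS = $15,529.20

Feb 15, 650 sold [FIFO — oldest first]: 197 @ $22.10 + 398 @ $24.50 + 55 @ $25.90 = $15,529.20
Ending inventory: 79 @ $25.90 + 147 @ $29.60 + 399 @ $31.45 = $18,945.85
Check: goods available $34,475.05 = COGS $15,529.20 + ending $18,945.85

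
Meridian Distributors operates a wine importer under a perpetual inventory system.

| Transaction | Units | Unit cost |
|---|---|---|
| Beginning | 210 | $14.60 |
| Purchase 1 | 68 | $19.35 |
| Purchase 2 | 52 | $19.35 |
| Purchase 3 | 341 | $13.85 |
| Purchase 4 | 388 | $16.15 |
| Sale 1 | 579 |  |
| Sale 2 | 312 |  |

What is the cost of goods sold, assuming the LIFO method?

COGS = $13,924.25

Sale 1 (579) [LIFO — newest first]: 388 @ $16.15 + 191 @ $13.85 = $8,911.55
Sale 2 (312) [LIFO — newest first]: 150 @ $13.85 + 52 @ $19.35 + 68 @ $19.35 + 42 @ $14.60 = $5,012.70
Total COGS = $8,911.55 + $5,012.70 = $13,924.25
Ending inventory: 168 @ $14.60 = $2,452.80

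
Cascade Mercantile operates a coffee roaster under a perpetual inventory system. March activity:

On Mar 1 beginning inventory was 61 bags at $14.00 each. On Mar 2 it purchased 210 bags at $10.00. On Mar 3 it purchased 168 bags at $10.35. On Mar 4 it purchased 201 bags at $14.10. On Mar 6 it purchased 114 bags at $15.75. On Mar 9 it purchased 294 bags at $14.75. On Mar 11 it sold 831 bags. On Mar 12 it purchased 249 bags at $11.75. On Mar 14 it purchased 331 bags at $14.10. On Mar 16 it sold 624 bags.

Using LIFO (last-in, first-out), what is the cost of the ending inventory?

Ending inventory = $1,974.00

Mar 11, 831 sold [LIFO — newest first]: 294 @ $14.75 + 114 @ $15.75 + 201 @ $14.10 + 168 @ $10.35 + 54 @ $10.00 = $11,244.90
Mar 16, 624 sold [LIFO — newest first]: 331 @ $14.10 + 249 @ $11.75 + 44 @ $10.00 = $8,032.85
Total COGS = $11,244.90 + $8,032.85 = $19,277.75
Ending inventory: 61 @ $14.00 + 112 @ $10.00 = $1,974.00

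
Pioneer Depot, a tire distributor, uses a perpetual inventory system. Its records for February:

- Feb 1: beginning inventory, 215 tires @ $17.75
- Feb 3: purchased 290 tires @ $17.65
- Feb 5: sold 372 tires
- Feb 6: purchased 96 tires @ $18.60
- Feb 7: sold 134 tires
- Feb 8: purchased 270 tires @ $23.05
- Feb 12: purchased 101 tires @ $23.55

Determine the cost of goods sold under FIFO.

Feb 5, 372 sold [FIFO — oldest first]: 215 @ $17.75 + 157 @ $17.65 = $6,587.30
Feb 7, 134 sold [FIFO — oldest first]: 133 @ $17.65 + 1 @ $18.60 = $2,366.05
Total COGS = $6,587.30 + $2,366.05 = $8,953.35
Ending inventory: 95 @ $18.60 + 270 @ $23.05 + 101 @ $23.55 = $10,369.05

COGS = $8,953.35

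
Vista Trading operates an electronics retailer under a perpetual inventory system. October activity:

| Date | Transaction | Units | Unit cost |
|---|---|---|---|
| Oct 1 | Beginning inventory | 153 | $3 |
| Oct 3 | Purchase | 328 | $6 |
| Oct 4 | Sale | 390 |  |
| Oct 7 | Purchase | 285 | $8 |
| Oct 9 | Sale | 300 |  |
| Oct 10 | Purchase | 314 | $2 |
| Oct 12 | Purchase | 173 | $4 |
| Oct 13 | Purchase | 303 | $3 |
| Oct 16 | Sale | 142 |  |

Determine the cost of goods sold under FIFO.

COGS = $4,839

Oct 4, 390 sold [FIFO — oldest first]: 153 @ $3 + 237 @ $6 = $1,881
Oct 9, 300 sold [FIFO — oldest first]: 91 @ $6 + 209 @ $8 = $2,218
Oct 16, 142 sold [FIFO — oldest first]: 76 @ $8 + 66 @ $2 = $740
Total COGS = $1,881 + $2,218 + $740 = $4,839
Ending inventory: 248 @ $2 + 173 @ $4 + 303 @ $3 = $2,097
Check: goods available $6,936 = COGS $4,839 + ending $2,097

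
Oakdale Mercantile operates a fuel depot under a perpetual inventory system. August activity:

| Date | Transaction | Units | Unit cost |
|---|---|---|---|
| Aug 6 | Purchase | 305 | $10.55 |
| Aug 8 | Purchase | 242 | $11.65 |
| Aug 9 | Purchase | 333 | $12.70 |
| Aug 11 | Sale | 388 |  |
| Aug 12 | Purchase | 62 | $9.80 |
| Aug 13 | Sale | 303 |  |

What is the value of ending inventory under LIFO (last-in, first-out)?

Ending inventory = $2,648.05

Aug 11, 388 sold [LIFO — newest first]: 333 @ $12.70 + 55 @ $11.65 = $4,869.85
Aug 13, 303 sold [LIFO — newest first]: 62 @ $9.80 + 187 @ $11.65 + 54 @ $10.55 = $3,355.85
Total COGS = $4,869.85 + $3,355.85 = $8,225.70
Ending inventory: 251 @ $10.55 = $2,648.05
Check: goods available $10,873.75 = COGS $8,225.70 + ending $2,648.05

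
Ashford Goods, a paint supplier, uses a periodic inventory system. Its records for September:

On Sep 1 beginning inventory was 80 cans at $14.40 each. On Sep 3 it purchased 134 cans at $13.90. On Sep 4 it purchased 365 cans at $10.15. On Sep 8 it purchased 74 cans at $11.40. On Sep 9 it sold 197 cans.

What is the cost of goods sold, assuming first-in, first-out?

COGS = $2,778.30

Sep 9, 197 sold [FIFO — oldest first]: 80 @ $14.40 + 117 @ $13.90 = $2,778.30
Ending inventory: 17 @ $13.90 + 365 @ $10.15 + 74 @ $11.40 = $4,784.65
Check: goods available $7,562.95 = COGS $2,778.30 + ending $4,784.65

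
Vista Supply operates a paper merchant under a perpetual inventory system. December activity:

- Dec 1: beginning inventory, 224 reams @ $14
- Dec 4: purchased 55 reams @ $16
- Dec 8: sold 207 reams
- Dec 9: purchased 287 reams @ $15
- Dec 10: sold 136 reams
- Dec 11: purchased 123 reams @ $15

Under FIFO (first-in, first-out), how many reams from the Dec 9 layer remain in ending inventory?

Dec 8, 207 sold [FIFO — oldest first]: 207 @ $14 = $2,898
Dec 10, 136 sold [FIFO — oldest first]: 17 @ $14 + 55 @ $16 + 64 @ $15 = $2,078
Total COGS = $2,898 + $2,078 = $4,976
Ending inventory: 223 @ $15 + 123 @ $15 = $5,190

223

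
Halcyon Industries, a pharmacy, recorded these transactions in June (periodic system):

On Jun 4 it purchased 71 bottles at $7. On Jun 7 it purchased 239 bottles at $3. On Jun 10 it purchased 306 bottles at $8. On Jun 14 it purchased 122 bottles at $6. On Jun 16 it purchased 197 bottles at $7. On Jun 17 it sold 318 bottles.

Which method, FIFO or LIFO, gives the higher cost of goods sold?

FIFO COGS: 71 @ $7 + 239 @ $3 + 8 @ $8 = $1,278
LIFO COGS: 197 @ $7 + 121 @ $6 = $2,105

LIFO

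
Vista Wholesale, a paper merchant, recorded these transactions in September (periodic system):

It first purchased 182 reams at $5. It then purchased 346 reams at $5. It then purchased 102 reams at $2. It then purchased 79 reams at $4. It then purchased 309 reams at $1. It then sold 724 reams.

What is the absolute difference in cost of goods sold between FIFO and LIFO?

FIFO COGS: 182 @ $5 + 346 @ $5 + 102 @ $2 + 79 @ $4 + 15 @ $1 = $3,175
LIFO COGS: 309 @ $1 + 79 @ $4 + 102 @ $2 + 234 @ $5 = $1,999
Difference = |$3,175 − $1,999| = $1,176

$1,176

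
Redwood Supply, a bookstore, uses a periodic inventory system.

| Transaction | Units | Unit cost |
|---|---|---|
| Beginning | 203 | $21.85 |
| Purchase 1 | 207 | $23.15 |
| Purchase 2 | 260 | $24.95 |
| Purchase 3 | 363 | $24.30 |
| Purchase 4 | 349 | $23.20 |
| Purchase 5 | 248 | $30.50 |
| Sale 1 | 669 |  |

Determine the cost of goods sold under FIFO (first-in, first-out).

COGS = $15,689.65

Sale 1 (669) [FIFO — oldest first]: 203 @ $21.85 + 207 @ $23.15 + 259 @ $24.95 = $15,689.65
Ending inventory: 1 @ $24.95 + 363 @ $24.30 + 349 @ $23.20 + 248 @ $30.50 = $24,506.65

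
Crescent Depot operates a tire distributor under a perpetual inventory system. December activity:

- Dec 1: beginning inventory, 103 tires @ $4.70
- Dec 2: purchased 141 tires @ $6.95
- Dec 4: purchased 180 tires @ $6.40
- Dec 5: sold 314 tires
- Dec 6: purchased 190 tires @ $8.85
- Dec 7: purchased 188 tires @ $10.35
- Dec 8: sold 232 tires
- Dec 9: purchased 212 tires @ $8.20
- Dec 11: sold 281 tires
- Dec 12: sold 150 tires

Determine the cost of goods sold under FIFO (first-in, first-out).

COGS = $7,678.35

Dec 5, 314 sold [FIFO — oldest first]: 103 @ $4.70 + 141 @ $6.95 + 70 @ $6.40 = $1,912.05
Dec 8, 232 sold [FIFO — oldest first]: 110 @ $6.40 + 122 @ $8.85 = $1,783.70
Dec 11, 281 sold [FIFO — oldest first]: 68 @ $8.85 + 188 @ $10.35 + 25 @ $8.20 = $2,752.60
Dec 12, 150 sold [FIFO — oldest first]: 150 @ $8.20 = $1,230.00
Total COGS = $1,912.05 + $1,783.70 + $2,752.60 + $1,230.00 = $7,678.35
Ending inventory: 37 @ $8.20 = $303.40
Check: goods available $7,981.75 = COGS $7,678.35 + ending $303.40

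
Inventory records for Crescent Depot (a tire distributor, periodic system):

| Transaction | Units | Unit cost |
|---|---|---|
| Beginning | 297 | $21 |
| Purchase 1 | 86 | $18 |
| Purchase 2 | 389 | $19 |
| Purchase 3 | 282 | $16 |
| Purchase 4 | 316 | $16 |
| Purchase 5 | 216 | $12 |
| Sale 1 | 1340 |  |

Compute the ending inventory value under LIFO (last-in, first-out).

Ending inventory = $5,166

Sale 1 (1340) [LIFO — newest first]: 216 @ $12 + 316 @ $16 + 282 @ $16 + 389 @ $19 + 86 @ $18 + 51 @ $21 = $22,170
Ending inventory: 246 @ $21 = $5,166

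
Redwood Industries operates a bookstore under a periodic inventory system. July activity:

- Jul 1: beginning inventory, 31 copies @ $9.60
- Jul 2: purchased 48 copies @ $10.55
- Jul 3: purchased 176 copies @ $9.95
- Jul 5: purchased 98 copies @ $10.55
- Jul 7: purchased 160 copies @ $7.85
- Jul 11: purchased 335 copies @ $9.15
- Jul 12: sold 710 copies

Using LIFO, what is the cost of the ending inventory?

Ending inventory = $1,391.05

Jul 12, 710 sold [LIFO — newest first]: 335 @ $9.15 + 160 @ $7.85 + 98 @ $10.55 + 117 @ $9.95 = $6,519.30
Ending inventory: 31 @ $9.60 + 48 @ $10.55 + 59 @ $9.95 = $1,391.05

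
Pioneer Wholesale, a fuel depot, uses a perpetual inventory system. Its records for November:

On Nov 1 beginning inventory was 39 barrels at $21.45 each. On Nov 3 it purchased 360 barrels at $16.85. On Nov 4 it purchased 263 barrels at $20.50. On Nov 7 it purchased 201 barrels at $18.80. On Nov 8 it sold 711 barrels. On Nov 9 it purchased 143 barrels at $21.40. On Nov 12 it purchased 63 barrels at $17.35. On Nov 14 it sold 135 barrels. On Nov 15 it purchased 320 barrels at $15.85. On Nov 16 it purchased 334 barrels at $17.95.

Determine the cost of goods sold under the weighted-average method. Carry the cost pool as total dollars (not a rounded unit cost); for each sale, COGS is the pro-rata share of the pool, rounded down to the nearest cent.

COGS = $15,875.63

After Nov 1: 39 on hand, pool $836.55 (≈ $21.4500 each)
After Nov 3: 399 on hand, pool $6,902.55 (≈ $17.2996 each)
After Nov 4: 662 on hand, pool $12,294.05 (≈ $18.5711 each)
After Nov 7: 863 on hand, pool $16,072.85 (≈ $18.6244 each)
Nov 8, sell 711: 711/863 × $16,072.85 → $13,241.94
After Nov 9: 295 on hand, pool $5,891.11 (≈ $19.9699 each)
After Nov 12: 358 on hand, pool $6,984.16 (≈ $19.5088 each)
Nov 14, sell 135: 135/358 × $6,984.16 → $2,633.69
After Nov 15: 543 on hand, pool $9,422.47 (≈ $17.3526 each)
After Nov 16: 877 on hand, pool $15,417.77 (≈ $17.5801 each)
Total COGS = $13,241.94 + $2,633.69 = $15,875.63
Ending inventory (cost pool remaining) = $15,417.77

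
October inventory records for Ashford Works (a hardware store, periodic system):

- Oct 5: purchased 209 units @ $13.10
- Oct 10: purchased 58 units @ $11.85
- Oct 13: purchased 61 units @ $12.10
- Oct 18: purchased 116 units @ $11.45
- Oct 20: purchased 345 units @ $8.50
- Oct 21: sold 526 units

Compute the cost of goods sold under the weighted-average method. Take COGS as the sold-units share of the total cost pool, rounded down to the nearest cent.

Oct 21, sell 526: 526/789 × $8,424.00 → $5,616.00
Ending inventory (cost pool remaining) = $2,808.00
Check: goods available $8,424.00 = COGS $5,616.00 + ending $2,808.00

COGS = $5,616.00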